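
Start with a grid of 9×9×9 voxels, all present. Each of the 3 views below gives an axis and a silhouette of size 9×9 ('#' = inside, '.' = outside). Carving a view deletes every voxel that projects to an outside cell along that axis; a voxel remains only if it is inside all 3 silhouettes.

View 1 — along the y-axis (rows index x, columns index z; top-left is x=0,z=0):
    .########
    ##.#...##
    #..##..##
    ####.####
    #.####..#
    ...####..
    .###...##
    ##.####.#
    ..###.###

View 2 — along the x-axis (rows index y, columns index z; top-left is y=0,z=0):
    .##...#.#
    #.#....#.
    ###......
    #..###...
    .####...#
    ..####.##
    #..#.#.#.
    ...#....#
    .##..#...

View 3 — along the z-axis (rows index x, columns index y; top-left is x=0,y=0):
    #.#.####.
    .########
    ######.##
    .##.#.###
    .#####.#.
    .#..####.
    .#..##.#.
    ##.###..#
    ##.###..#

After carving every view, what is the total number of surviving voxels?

149 voxels

start: 9×9×9 = 729 voxels
V1 y: intersect with XZ mask (54 set) -- 486 left
V2 x: intersect with YZ mask (34 set) -- 208 left
V3 z: intersect with XY mask (55 set) -- 149 left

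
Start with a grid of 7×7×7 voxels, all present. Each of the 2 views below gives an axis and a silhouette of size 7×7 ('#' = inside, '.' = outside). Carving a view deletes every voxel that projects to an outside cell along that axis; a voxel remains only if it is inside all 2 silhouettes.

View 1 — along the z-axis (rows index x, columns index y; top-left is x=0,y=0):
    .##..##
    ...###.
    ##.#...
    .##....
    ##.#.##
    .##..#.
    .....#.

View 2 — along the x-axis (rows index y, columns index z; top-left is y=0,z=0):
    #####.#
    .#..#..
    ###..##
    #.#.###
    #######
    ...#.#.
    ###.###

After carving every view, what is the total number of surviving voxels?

remaining voxels: 81

before carving: 343 voxels (7×7×7)
carve view 1 (along z, XY-mask fill 21/49): 147 voxels remain
carve view 2 (along x, YZ-mask fill 33/49): 81 voxels remain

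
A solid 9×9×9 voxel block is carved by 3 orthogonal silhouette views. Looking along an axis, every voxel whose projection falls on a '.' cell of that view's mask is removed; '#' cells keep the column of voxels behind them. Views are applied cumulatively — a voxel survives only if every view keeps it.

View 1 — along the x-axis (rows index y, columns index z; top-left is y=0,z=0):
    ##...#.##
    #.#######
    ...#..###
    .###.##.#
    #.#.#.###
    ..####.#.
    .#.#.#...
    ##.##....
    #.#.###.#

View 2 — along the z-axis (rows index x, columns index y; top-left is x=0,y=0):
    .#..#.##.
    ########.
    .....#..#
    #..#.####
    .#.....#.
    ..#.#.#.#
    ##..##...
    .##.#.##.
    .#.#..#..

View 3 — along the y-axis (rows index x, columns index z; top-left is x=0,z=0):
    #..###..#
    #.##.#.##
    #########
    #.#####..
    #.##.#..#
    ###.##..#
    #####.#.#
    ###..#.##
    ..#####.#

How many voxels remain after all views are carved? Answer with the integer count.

initial block: 9^3 = 729
after view 1 [x-axis, 47 of 81 cells solid] → remaining = 423
after view 2 [z-axis, 38 of 81 cells solid] → remaining = 199
after view 3 [y-axis, 56 of 81 cells solid] → remaining = 137

remaining voxels: 137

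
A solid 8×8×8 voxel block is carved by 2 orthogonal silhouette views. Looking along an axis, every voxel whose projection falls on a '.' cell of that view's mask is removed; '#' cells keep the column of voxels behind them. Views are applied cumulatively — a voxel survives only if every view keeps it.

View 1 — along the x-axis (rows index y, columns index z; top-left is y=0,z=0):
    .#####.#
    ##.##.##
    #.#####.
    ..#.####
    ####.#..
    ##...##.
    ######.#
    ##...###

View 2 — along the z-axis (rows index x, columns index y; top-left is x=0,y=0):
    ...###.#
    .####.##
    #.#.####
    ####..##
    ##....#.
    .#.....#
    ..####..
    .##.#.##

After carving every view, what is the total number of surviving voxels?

initial block: 8^3 = 512
after view 1 [x-axis, 44 of 64 cells solid] → remaining = 352
after view 2 [z-axis, 36 of 64 cells solid] → remaining = 200

200 voxels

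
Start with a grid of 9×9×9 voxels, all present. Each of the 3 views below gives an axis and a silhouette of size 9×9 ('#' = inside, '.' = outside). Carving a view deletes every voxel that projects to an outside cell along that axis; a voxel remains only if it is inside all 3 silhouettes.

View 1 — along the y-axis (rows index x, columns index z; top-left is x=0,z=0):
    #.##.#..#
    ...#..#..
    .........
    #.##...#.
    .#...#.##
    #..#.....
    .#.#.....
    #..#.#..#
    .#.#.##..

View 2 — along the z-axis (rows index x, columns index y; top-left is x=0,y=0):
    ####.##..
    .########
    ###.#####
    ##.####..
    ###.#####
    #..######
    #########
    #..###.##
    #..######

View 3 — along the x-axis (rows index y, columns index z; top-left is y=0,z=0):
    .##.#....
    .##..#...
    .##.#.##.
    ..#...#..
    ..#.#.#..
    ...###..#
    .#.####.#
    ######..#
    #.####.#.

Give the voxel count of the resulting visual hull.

remaining voxels: 79

full grid |V| = 729
[1] y-view keeps 27 columns → grid now 243
[2] z-view keeps 65 columns → grid now 186
[3] x-view keeps 39 columns → grid now 79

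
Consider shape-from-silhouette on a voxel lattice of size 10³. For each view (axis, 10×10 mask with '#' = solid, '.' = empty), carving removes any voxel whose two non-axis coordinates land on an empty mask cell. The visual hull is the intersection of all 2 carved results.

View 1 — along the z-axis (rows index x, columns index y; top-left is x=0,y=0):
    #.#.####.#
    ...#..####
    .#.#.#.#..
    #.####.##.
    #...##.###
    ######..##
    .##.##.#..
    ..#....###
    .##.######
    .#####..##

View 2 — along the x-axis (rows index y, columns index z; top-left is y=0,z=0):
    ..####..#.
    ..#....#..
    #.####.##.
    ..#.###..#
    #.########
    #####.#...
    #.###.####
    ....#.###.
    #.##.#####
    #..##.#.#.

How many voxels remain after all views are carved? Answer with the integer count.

full grid |V| = 1000
  1. axis=2 (XY plane), |mask|=61  ⇒  voxels=610
  2. axis=0 (YZ plane), |mask|=59  ⇒  voxels=362

voxel count = 362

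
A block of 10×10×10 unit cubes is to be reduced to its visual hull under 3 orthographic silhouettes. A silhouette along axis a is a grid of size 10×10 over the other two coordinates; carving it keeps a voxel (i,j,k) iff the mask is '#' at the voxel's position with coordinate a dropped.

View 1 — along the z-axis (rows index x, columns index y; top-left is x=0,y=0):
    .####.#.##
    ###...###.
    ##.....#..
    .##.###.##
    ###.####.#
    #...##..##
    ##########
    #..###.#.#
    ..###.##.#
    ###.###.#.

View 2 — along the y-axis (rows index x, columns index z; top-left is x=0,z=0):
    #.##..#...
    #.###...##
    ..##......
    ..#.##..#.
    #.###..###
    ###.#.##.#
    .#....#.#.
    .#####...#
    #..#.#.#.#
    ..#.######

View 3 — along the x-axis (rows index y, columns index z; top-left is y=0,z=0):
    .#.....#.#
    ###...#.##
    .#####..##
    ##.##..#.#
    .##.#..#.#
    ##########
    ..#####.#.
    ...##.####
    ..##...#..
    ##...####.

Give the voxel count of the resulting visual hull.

remaining voxels: 196

before carving: 1000 voxels (10×10×10)
[1] z-view keeps 65 columns → grid now 650
[2] y-view keeps 51 columns → grid now 334
[3] x-view keeps 58 columns → grid now 196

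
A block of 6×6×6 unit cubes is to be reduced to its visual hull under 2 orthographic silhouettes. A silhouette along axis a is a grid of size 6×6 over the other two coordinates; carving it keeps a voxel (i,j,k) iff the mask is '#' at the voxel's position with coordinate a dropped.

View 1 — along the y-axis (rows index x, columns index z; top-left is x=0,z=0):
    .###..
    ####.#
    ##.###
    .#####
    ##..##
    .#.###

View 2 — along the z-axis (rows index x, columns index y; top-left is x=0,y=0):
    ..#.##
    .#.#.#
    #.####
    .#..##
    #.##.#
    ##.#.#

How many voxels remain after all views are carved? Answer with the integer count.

before carving: 216 voxels (6×6×6)
carve view 1 (along y, XZ-mask fill 26/36): 156 voxels remain
carve view 2 (along z, XY-mask fill 22/36): 96 voxels remain

96 voxels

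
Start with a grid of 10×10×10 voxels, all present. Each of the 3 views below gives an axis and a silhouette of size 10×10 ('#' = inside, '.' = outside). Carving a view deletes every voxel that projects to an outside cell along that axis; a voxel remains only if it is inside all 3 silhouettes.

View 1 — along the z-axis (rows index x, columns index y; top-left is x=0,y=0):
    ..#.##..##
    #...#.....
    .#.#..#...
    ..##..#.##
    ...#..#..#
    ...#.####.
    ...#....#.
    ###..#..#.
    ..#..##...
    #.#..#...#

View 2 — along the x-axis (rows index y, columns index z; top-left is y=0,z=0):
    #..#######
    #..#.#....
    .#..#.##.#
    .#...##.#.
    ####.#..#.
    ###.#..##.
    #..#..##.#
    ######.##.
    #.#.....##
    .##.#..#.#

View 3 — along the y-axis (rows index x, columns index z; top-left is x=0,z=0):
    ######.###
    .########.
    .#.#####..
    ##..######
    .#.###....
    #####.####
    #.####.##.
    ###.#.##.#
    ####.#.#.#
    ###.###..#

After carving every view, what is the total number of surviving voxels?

initial block: 10^3 = 1000
[1] z-view keeps 37 columns → grid now 370
[2] x-view keeps 54 columns → grid now 190
[3] y-view keeps 72 columns → grid now 146

voxel count = 146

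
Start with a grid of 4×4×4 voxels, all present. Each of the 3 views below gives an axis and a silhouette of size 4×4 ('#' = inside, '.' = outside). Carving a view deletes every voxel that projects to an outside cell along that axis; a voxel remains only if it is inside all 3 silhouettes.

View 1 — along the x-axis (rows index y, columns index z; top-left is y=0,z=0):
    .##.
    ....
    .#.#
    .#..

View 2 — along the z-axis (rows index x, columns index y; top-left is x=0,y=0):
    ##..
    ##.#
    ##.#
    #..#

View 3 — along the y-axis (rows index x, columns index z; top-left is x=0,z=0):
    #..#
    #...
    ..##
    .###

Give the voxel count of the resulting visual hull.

|visual hull| = 4

initial block: 4^3 = 64
[1] x-view keeps 5 columns → grid now 20
[2] z-view keeps 10 columns → grid now 11
[3] y-view keeps 8 columns → grid now 4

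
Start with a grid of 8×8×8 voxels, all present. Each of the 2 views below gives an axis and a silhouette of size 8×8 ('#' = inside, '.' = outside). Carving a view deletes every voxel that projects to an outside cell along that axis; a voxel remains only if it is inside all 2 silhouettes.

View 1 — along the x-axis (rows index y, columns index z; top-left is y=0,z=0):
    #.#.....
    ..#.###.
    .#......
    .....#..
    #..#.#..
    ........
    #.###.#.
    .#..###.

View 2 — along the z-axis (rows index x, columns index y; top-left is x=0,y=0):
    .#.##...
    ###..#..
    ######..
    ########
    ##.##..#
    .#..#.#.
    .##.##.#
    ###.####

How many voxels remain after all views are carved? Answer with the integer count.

remaining voxels: 103

before carving: 512 voxels (8×8×8)
  1. axis=0 (YZ plane), |mask|=20  ⇒  voxels=160
  2. axis=2 (XY plane), |mask|=41  ⇒  voxels=103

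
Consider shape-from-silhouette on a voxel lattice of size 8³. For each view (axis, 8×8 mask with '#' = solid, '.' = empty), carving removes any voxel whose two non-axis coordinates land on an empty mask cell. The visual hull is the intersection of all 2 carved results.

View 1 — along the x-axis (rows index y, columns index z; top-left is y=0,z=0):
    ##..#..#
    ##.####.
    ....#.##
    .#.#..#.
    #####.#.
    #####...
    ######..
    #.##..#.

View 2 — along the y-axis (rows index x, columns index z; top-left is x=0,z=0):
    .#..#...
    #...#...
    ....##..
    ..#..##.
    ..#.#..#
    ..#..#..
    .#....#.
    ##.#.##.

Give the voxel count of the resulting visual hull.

full grid |V| = 512
  1. axis=0 (YZ plane), |mask|=37  ⇒  voxels=296
  2. axis=1 (XZ plane), |mask|=21  ⇒  voxels=97

|visual hull| = 97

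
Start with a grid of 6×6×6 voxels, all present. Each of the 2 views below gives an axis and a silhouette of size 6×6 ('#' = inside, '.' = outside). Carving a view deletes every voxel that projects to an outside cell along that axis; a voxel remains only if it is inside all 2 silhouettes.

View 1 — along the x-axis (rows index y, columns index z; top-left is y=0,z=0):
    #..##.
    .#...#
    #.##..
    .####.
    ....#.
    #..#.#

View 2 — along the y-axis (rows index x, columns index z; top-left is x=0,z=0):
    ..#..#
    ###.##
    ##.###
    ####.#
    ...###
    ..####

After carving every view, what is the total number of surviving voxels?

start: 6×6×6 = 216 voxels
  1. axis=0 (YZ plane), |mask|=16  ⇒  voxels=96
  2. axis=1 (XZ plane), |mask|=24  ⇒  voxels=63

|visual hull| = 63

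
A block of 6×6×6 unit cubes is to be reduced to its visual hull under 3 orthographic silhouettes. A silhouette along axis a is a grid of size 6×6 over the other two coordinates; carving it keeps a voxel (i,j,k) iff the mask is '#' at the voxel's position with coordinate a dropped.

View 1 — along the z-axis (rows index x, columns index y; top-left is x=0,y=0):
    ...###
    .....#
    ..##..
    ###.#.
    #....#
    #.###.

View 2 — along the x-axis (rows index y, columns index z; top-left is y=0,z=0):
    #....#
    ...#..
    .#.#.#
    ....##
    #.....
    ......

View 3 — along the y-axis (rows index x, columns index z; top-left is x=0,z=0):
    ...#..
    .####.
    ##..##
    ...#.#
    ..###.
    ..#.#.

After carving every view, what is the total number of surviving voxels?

9 voxels

start: 6×6×6 = 216 voxels
  1. axis=2 (XY plane), |mask|=16  ⇒  voxels=96
  2. axis=0 (YZ plane), |mask|=9  ⇒  voxels=25
  3. axis=1 (XZ plane), |mask|=16  ⇒  voxels=9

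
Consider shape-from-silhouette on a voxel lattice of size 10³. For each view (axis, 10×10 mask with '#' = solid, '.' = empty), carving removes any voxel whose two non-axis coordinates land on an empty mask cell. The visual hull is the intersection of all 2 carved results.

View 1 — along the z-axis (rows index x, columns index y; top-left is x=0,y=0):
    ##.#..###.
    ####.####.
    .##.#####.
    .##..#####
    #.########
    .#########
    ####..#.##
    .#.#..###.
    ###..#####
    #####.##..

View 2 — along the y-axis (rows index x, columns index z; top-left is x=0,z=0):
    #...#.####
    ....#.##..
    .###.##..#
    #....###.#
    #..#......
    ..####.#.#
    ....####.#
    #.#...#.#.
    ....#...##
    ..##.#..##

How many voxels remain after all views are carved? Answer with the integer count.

full grid |V| = 1000
[1] z-view keeps 73 columns → grid now 730
[2] y-view keeps 45 columns → grid now 323

voxel count = 323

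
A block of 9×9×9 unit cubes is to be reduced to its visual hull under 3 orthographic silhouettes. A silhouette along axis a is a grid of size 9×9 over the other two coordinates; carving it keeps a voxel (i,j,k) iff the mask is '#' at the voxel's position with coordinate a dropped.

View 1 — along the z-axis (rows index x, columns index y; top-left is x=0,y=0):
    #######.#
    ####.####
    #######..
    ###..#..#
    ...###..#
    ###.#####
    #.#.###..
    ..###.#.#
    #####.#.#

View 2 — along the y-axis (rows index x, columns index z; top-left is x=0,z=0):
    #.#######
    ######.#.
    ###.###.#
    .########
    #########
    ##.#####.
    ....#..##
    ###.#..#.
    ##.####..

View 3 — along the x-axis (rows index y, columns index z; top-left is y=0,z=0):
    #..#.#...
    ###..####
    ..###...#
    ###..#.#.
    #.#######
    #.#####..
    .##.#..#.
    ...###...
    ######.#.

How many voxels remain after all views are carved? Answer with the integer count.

start: 9×9×9 = 729 voxels
  1. axis=2 (XY plane), |mask|=57  ⇒  voxels=513
  2. axis=1 (XZ plane), |mask|=60  ⇒  voxels=383
  3. axis=0 (YZ plane), |mask|=47  ⇒  voxels=237

remaining voxels: 237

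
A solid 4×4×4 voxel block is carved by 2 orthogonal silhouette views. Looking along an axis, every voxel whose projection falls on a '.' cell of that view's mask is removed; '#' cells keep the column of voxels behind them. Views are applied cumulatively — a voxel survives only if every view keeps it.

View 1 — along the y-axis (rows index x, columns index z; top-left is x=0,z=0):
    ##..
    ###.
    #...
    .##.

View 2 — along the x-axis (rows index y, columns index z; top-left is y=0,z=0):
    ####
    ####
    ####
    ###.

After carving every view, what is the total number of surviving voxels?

32 voxels

start: 4×4×4 = 64 voxels
V1 y: intersect with XZ mask (8 set) -- 32 left
V2 x: intersect with YZ mask (15 set) -- 32 left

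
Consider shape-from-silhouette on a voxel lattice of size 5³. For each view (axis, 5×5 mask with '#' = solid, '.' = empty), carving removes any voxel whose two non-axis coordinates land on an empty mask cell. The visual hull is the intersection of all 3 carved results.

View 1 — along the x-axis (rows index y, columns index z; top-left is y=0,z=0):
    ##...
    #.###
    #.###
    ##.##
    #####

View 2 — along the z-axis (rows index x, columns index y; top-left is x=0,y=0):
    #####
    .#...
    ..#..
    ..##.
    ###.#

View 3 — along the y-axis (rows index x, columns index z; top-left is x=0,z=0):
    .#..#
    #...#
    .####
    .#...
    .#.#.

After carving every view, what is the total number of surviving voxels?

full grid |V| = 125
carve view 1 (along x, YZ-mask fill 19/25): 95 voxels remain
carve view 2 (along z, XY-mask fill 13/25): 50 voxels remain
carve view 3 (along y, XZ-mask fill 11/25): 18 voxels remain

voxel count = 18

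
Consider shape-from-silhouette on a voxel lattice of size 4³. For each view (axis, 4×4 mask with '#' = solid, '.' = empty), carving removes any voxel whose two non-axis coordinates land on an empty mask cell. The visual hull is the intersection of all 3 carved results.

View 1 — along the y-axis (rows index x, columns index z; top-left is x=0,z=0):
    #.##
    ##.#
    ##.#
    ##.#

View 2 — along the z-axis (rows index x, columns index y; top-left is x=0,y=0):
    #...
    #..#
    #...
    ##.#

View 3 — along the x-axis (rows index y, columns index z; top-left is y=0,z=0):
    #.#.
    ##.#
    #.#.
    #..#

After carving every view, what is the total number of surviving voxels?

remaining voxels: 12

full grid |V| = 64
V1 y: intersect with XZ mask (12 set) -- 48 left
V2 z: intersect with XY mask (7 set) -- 21 left
V3 x: intersect with YZ mask (9 set) -- 12 left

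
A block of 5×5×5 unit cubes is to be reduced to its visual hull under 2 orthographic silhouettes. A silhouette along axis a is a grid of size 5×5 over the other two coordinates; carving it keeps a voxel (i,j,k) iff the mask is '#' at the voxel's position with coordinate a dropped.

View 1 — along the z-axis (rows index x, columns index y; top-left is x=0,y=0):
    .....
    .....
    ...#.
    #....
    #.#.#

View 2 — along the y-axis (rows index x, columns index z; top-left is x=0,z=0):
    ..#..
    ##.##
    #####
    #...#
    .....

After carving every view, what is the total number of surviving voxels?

voxel count = 7

initial block: 5^3 = 125
after view 1 [z-axis, 5 of 25 cells solid] → remaining = 25
after view 2 [y-axis, 12 of 25 cells solid] → remaining = 7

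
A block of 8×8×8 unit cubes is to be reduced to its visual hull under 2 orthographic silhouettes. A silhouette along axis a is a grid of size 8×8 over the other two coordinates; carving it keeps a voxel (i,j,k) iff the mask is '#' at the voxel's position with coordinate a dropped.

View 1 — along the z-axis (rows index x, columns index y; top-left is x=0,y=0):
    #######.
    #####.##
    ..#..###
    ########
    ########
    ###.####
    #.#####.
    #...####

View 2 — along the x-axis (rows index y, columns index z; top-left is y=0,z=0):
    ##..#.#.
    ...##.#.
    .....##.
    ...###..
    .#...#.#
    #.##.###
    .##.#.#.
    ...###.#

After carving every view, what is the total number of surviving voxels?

191 voxels

start: 8×8×8 = 512 voxels
step 1: project along z, AND mask (52/64) → |grid| = 416
step 2: project along x, AND mask (29/64) → |grid| = 191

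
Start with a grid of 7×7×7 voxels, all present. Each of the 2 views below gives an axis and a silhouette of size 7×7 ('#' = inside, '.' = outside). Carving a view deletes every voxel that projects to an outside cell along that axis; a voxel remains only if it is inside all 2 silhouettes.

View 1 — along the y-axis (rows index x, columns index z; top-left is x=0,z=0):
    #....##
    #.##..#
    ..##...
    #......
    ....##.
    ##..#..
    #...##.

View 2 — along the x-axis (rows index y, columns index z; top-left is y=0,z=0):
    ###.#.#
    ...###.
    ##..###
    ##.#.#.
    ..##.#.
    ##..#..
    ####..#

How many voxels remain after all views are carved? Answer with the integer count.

remaining voxels: 74

initial block: 7^3 = 343
V1 y: intersect with XZ mask (18 set) -- 126 left
V2 x: intersect with YZ mask (28 set) -- 74 left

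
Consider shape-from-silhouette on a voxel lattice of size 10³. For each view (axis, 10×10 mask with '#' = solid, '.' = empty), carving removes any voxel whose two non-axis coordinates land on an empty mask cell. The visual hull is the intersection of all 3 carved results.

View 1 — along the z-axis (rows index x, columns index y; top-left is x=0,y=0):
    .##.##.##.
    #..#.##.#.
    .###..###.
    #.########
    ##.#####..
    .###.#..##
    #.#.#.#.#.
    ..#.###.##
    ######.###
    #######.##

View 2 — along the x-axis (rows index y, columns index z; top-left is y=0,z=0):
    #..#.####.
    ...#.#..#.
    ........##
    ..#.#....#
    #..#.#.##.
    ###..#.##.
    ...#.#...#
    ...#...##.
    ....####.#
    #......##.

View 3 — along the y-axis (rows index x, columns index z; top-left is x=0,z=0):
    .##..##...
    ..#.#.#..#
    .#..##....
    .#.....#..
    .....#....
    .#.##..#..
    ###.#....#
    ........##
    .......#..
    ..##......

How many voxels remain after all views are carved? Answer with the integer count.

before carving: 1000 voxels (10×10×10)
[1] z-view keeps 68 columns → grid now 680
[2] x-view keeps 39 columns → grid now 270
[3] y-view keeps 28 columns → grid now 65

|visual hull| = 65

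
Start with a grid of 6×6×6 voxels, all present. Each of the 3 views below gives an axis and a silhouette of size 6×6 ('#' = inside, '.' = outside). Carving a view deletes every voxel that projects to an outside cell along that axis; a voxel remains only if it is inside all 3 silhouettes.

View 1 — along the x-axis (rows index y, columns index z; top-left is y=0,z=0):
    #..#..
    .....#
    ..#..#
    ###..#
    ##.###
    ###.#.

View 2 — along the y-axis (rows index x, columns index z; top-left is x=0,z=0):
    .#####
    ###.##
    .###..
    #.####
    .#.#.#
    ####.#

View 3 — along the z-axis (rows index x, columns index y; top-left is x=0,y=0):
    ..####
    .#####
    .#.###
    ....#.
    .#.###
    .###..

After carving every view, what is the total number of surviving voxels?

voxel count = 51

start: 6×6×6 = 216 voxels
step 1: project along x, AND mask (18/36) → |grid| = 108
step 2: project along y, AND mask (26/36) → |grid| = 78
step 3: project along z, AND mask (21/36) → |grid| = 51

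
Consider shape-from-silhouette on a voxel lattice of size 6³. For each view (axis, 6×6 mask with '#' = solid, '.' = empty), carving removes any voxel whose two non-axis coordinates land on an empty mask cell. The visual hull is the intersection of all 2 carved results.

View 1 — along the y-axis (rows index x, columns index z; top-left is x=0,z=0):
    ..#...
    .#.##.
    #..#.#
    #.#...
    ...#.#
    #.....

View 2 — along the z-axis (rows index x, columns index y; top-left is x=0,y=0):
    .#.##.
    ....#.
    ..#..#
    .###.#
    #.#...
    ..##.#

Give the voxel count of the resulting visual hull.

remaining voxels: 27

before carving: 216 voxels (6×6×6)
step 1: project along y, AND mask (12/36) → |grid| = 72
step 2: project along z, AND mask (15/36) → |grid| = 27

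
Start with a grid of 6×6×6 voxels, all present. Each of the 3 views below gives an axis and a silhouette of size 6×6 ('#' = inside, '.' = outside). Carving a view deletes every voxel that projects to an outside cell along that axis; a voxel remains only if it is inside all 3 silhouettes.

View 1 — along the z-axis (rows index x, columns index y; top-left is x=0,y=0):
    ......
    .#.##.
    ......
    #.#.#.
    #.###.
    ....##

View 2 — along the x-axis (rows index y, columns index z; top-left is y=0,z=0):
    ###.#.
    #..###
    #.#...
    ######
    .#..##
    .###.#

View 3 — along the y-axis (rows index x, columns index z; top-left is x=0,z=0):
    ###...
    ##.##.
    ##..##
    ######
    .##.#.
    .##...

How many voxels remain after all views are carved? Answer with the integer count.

initial block: 6^3 = 216
V1 z: intersect with XY mask (12 set) -- 72 left
V2 x: intersect with YZ mask (23 set) -- 44 left
V3 y: intersect with XZ mask (22 set) -- 30 left

|visual hull| = 30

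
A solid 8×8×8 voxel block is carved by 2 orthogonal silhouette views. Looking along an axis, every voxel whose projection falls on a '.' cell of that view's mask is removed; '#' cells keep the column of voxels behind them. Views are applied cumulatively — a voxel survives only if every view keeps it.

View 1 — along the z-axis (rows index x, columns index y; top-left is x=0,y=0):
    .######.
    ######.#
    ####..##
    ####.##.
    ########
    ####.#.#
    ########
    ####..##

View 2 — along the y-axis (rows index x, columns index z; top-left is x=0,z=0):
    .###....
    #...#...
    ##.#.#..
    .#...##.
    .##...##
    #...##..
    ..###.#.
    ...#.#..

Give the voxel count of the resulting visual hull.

before carving: 512 voxels (8×8×8)
step 1: project along z, AND mask (53/64) → |grid| = 424
step 2: project along y, AND mask (25/64) → |grid| = 168

voxel count = 168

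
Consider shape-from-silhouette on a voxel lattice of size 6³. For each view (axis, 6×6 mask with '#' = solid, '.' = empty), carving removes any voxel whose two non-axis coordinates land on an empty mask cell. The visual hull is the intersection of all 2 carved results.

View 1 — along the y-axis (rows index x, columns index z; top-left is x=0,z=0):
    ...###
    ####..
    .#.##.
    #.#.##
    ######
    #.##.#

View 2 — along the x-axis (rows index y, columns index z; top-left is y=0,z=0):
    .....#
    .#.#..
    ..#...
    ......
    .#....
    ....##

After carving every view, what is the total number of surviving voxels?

start: 6×6×6 = 216 voxels
  1. axis=1 (XZ plane), |mask|=24  ⇒  voxels=144
  2. axis=0 (YZ plane), |mask|=7  ⇒  voxels=27

voxel count = 27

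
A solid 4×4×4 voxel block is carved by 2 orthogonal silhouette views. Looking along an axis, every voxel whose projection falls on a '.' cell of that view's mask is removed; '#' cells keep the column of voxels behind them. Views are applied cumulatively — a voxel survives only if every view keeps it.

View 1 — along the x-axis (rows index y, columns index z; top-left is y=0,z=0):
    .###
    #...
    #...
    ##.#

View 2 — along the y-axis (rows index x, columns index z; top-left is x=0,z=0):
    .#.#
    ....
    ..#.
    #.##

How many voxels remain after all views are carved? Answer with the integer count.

start: 4×4×4 = 64 voxels
V1 x: intersect with YZ mask (8 set) -- 32 left
V2 y: intersect with XZ mask (6 set) -- 11 left

voxel count = 11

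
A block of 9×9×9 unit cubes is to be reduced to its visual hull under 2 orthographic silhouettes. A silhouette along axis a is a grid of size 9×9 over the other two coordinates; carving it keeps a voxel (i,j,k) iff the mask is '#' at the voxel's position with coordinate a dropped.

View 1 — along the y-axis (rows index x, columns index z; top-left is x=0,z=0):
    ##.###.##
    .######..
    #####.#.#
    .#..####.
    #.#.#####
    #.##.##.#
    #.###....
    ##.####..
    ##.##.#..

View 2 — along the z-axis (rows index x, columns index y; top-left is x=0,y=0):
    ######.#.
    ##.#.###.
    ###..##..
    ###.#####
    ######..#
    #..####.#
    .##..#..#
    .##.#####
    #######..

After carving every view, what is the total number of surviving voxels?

|visual hull| = 338

initial block: 9^3 = 729
[1] y-view keeps 53 columns → grid now 477
[2] z-view keeps 57 columns → grid now 338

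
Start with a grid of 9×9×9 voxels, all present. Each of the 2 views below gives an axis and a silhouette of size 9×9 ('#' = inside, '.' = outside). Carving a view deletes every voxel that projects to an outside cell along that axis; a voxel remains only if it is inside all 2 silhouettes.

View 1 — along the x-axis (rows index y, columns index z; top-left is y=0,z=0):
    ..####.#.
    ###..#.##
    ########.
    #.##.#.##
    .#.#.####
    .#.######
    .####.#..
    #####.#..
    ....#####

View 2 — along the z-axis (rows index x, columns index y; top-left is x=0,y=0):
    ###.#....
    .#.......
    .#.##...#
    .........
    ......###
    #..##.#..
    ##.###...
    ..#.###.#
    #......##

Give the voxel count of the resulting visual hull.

169 voxels

full grid |V| = 729
[1] x-view keeps 54 columns → grid now 486
[2] z-view keeps 29 columns → grid now 169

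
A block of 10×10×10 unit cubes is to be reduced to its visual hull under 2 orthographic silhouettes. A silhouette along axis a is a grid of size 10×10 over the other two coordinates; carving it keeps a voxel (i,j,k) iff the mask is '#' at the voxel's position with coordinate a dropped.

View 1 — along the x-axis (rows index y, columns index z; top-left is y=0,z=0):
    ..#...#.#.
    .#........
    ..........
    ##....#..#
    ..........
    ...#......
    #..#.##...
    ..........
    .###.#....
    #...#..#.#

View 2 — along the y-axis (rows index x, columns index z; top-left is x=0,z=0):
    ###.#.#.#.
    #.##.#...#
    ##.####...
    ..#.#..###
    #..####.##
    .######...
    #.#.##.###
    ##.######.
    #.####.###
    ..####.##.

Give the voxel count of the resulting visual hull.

start: 10×10×10 = 1000 voxels
V1 x: intersect with YZ mask (21 set) -- 210 left
V2 y: intersect with XZ mask (64 set) -- 130 left

|visual hull| = 130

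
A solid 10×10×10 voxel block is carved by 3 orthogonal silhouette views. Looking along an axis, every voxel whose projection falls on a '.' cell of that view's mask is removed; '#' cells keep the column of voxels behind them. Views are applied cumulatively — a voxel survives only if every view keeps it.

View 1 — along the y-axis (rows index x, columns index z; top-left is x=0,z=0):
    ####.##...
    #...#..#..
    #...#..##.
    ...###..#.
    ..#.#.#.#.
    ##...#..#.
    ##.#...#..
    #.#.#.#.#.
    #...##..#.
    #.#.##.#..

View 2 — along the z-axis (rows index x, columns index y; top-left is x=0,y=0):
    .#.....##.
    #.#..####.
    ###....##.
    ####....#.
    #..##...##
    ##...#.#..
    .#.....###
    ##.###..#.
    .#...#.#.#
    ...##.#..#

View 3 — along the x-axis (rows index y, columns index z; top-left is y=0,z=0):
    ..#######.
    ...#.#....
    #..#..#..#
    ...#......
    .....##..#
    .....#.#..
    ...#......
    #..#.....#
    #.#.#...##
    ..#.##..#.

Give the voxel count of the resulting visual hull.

remaining voxels: 70

full grid |V| = 1000
carve view 1 (along y, XZ-mask fill 43/100): 430 voxels remain
carve view 2 (along z, XY-mask fill 46/100): 194 voxels remain
carve view 3 (along x, YZ-mask fill 32/100): 70 voxels remain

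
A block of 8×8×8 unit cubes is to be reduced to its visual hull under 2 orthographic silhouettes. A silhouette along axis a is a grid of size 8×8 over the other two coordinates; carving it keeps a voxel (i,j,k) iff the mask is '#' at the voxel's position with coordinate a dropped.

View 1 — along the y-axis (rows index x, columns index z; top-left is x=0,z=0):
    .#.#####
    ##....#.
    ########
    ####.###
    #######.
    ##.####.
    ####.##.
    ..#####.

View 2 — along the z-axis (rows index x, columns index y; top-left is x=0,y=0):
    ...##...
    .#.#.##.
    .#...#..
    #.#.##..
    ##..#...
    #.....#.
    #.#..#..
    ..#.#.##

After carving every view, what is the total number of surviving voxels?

initial block: 8^3 = 512
carve view 1 (along y, XZ-mask fill 48/64): 384 voxels remain
carve view 2 (along z, XY-mask fill 24/64): 139 voxels remain

remaining voxels: 139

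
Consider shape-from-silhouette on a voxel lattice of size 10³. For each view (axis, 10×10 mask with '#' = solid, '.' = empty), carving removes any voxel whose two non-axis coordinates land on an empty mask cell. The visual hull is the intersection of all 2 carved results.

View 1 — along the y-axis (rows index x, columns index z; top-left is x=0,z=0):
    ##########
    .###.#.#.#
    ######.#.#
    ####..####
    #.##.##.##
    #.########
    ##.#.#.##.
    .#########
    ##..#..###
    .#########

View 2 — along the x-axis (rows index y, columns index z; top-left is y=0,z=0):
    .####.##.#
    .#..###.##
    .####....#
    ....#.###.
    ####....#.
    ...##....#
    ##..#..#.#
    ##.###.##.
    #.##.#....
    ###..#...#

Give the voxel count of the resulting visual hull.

voxel count = 399

initial block: 10^3 = 1000
  1. axis=1 (XZ plane), |mask|=78  ⇒  voxels=780
  2. axis=0 (YZ plane), |mask|=51  ⇒  voxels=399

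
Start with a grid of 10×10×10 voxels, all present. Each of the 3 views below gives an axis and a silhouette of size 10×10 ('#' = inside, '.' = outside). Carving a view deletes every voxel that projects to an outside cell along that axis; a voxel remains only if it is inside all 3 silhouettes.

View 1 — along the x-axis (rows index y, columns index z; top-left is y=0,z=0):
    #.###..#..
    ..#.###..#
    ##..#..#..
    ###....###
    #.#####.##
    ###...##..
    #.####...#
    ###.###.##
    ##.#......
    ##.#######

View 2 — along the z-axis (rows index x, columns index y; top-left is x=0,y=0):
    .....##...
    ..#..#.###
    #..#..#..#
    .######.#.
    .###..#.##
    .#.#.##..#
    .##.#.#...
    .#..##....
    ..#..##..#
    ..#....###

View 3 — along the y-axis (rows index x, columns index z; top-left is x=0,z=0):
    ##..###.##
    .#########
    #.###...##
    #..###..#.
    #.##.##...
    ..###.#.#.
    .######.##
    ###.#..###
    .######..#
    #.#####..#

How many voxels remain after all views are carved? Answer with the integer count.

initial block: 10^3 = 1000
V1 x: intersect with YZ mask (59 set) -- 590 left
V2 z: intersect with XY mask (44 set) -- 256 left
V3 y: intersect with XZ mask (66 set) -- 160 left

voxel count = 160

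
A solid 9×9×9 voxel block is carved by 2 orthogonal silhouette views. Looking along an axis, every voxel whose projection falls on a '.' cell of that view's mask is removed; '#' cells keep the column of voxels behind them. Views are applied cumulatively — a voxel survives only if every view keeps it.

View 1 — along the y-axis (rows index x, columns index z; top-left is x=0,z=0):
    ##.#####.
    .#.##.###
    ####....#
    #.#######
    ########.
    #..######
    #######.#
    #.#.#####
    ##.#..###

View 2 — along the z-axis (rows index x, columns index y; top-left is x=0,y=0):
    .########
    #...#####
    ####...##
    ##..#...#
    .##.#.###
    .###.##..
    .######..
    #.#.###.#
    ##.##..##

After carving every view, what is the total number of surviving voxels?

voxel count = 363

before carving: 729 voxels (9×9×9)
carve view 1 (along y, XZ-mask fill 62/81): 558 voxels remain
carve view 2 (along z, XY-mask fill 53/81): 363 voxels remain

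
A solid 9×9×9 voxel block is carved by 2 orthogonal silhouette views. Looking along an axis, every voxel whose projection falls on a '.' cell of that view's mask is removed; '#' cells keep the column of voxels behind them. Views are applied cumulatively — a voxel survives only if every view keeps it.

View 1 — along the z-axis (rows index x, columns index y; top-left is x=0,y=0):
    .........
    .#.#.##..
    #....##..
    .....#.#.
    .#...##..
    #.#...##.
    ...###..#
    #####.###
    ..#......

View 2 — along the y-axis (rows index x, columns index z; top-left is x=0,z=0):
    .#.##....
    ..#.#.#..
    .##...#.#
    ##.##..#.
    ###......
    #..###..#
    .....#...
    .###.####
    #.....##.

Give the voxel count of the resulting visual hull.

full grid |V| = 729
[1] z-view keeps 29 columns → grid now 261
[2] y-view keeps 34 columns → grid now 126

remaining voxels: 126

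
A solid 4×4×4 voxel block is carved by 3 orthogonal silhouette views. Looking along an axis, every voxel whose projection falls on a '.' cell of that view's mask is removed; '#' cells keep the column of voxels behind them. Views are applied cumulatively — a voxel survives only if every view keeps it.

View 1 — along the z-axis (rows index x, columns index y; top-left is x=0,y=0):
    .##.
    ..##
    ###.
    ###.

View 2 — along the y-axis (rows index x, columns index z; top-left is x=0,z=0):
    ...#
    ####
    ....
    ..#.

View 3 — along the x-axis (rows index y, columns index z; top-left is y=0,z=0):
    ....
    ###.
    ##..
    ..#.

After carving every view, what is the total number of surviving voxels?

full grid |V| = 64
step 1: project along z, AND mask (10/16) → |grid| = 40
step 2: project along y, AND mask (6/16) → |grid| = 13
step 3: project along x, AND mask (6/16) → |grid| = 4

|visual hull| = 4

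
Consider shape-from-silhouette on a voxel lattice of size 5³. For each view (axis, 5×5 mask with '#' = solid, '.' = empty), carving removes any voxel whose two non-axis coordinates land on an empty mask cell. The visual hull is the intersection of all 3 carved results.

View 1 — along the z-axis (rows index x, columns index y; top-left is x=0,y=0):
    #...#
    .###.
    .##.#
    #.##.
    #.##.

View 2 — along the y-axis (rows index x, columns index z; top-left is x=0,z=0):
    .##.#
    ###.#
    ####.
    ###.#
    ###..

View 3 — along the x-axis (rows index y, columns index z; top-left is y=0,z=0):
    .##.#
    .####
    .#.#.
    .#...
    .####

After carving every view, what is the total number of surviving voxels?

full grid |V| = 125
after view 1 [z-axis, 14 of 25 cells solid] → remaining = 70
after view 2 [y-axis, 18 of 25 cells solid] → remaining = 51
after view 3 [x-axis, 14 of 25 cells solid] → remaining = 28

voxel count = 28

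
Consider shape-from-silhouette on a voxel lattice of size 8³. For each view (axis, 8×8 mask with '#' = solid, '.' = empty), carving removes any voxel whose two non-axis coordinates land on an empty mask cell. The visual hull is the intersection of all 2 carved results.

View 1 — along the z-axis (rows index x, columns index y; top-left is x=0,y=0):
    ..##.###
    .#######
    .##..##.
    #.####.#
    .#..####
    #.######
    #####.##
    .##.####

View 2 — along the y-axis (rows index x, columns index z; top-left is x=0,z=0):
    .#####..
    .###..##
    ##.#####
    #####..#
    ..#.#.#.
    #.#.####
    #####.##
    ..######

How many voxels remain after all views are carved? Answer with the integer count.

start: 8×8×8 = 512 voxels
  1. axis=2 (XY plane), |mask|=47  ⇒  voxels=376
  2. axis=1 (XZ plane), |mask|=45  ⇒  voxels=266

|visual hull| = 266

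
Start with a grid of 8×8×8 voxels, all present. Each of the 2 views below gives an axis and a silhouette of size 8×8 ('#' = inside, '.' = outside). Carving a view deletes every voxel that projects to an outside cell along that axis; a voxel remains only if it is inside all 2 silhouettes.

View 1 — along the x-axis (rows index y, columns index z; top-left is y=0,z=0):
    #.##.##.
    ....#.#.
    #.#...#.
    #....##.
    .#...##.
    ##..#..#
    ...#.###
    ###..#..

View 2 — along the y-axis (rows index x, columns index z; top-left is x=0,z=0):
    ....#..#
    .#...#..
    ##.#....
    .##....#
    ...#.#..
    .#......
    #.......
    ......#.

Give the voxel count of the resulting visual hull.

remaining voxels: 51

initial block: 8^3 = 512
carve view 1 (along x, YZ-mask fill 28/64): 224 voxels remain
carve view 2 (along y, XZ-mask fill 15/64): 51 voxels remain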